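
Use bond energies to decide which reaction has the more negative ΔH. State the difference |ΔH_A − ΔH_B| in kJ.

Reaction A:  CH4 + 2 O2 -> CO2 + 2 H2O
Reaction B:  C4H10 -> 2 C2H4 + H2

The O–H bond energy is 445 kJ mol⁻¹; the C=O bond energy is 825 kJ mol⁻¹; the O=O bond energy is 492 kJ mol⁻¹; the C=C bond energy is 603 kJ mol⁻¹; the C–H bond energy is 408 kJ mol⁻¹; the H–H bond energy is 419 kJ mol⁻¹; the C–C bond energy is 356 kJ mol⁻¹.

Reaction A, by 1073 kJ

Reaction A:
  Bonds broken (reactants):
    C–H: 4 × 408 = 1632
    O=O: 2 × 492 = 984
    Σ(broken) = 2616 kJ
  Bonds formed (products):
    C=O: 2 × 825 = 1650
    O–H: 4 × 445 = 1780
    Σ(formed) = 3430 kJ
  ΔH_A = 2616 − 3430 = −814 kJ
Reaction B:
  Bonds broken (reactants):
    C–C: 3 × 356 = 1068
    C–H: 10 × 408 = 4080
    Σ(broken) = 5148 kJ
  Bonds formed (products):
    C–H: 8 × 408 = 3264
    C=C: 2 × 603 = 1206
    H–H: 1 × 419 = 419
    Σ(formed) = 4889 kJ
  ΔH_B = 5148 − 4889 = +259 kJ
ΔH_A − ΔH_B = −1073 kJ, so reaction A has the more negative ΔH; |ΔH_A − ΔH_B| = 1073 kJ.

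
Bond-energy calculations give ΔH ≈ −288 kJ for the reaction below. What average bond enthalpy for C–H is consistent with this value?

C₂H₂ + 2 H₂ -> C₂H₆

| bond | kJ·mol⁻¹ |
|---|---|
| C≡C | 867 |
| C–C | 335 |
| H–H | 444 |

Let D be the C–H bond energy.
Σ(broken) = 1×867 + 2×D + 2×444 = 1755 + 2D
Σ(formed) = 1×335 + 6×D = 335 + 6D
ΔH = Σ(broken) − Σ(formed) = (1755 + 2D) − (335 + 6D) = +1420 − 4D
Setting this equal to −288 kJ gives 4D = 1708, so D = 427 kJ/mol.

D(C–H) ≈ 427 kJ/mol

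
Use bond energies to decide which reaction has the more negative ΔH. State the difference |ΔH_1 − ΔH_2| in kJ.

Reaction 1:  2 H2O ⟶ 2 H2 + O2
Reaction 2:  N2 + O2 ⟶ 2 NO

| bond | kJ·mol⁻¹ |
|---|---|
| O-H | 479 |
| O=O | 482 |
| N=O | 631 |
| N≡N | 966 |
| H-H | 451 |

Reaction 2, by 346 kJ

Reaction 1:
  Bonds broken (reactants):
    O-H: 4 × 479 = 1916
    Σ(broken) = 1916 kJ
  Bonds formed (products):
    H-H: 2 × 451 = 902
    O=O: 1 × 482 = 482
    Σ(formed) = 1384 kJ
  ΔH_1 = 1916 − 1384 = +532 kJ
Reaction 2:
  Bonds broken (reactants):
    N≡N: 1 × 966 = 966
    O=O: 1 × 482 = 482
    Σ(broken) = 1448 kJ
  Bonds formed (products):
    N=O: 2 × 631 = 1262
    Σ(formed) = 1262 kJ
  ΔH_2 = 1448 − 1262 = +186 kJ
ΔH_1 − ΔH_2 = +346 kJ, so reaction 2 has the more negative ΔH; |ΔH_1 − ΔH_2| = 346 kJ.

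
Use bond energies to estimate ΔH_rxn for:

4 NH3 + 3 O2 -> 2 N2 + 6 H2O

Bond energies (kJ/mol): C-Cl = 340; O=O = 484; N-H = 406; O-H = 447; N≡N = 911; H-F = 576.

ΔH ≈ −862 kJ

Bonds broken (reactants):
  N-H: 12 × 406 = 4872
  O=O: 3 × 484 = 1452
  Σ(broken) = 6324 kJ
Bonds formed (products):
  N≡N: 2 × 911 = 1822
  O-H: 12 × 447 = 5364
  Σ(formed) = 7186 kJ
ΔH = Σ(broken) − Σ(formed) = 6324 − 7186 = −862 kJ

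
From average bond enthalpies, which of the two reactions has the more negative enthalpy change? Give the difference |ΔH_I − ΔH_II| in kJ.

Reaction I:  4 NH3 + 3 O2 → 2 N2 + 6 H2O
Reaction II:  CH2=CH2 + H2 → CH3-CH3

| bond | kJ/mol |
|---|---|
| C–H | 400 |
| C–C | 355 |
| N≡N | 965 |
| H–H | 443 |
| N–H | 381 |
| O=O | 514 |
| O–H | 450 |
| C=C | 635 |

Reaction I, by 1139 kJ

Reaction I:
  Bonds broken (reactants):
    N–H: 12 × 381 = 4572
    O=O: 3 × 514 = 1542
    Σ(broken) = 6114 kJ
  Bonds formed (products):
    N≡N: 2 × 965 = 1930
    O–H: 12 × 450 = 5400
    Σ(formed) = 7330 kJ
  ΔH_I = 6114 − 7330 = −1216 kJ
Reaction II:
  Bonds broken (reactants):
    C–H: 4 × 400 = 1600
    C=C: 1 × 635 = 635
    H–H: 1 × 443 = 443
    Σ(broken) = 2678 kJ
  Bonds formed (products):
    C–C: 1 × 355 = 355
    C–H: 6 × 400 = 2400
    Σ(formed) = 2755 kJ
  ΔH_II = 2678 − 2755 = −77 kJ
ΔH_I − ΔH_II = −1139 kJ, so reaction I has the more negative ΔH; |ΔH_I − ΔH_II| = 1139 kJ.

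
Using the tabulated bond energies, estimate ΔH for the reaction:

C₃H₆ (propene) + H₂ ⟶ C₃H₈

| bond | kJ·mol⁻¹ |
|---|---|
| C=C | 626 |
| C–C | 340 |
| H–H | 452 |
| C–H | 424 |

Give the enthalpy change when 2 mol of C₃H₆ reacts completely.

ΔH = −220 kJ

Bonds broken (reactants):
  C–C: 1 × 340 = 340
  C–H: 6 × 424 = 2544
  C=C: 1 × 626 = 626
  H–H: 1 × 452 = 452
  Σ(broken) = 3962 kJ
Bonds formed (products):
  C–C: 2 × 340 = 680
  C–H: 8 × 424 = 3392
  Σ(formed) = 4072 kJ
ΔH = Σ(broken) − Σ(formed) = 3962 − 4072 = −110 kJ
For 2× the reaction as written: 2 × (−110) = −220 kJ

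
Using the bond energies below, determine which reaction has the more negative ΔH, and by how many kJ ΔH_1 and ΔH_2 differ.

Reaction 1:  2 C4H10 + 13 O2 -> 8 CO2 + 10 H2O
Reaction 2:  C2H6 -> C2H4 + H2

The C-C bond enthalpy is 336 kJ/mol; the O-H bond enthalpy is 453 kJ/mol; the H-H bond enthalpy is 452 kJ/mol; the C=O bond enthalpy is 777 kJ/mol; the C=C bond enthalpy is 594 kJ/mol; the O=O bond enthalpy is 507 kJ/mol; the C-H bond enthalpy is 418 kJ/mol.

Reaction 1, by 4651 kJ

Reaction 1:
  Bonds broken (reactants):
    C-C: 6 × 336 = 2016
    C-H: 20 × 418 = 8360
    O=O: 13 × 507 = 6591
    Σ(broken) = 16967 kJ
  Bonds formed (products):
    C=O: 16 × 777 = 12432
    O-H: 20 × 453 = 9060
    Σ(formed) = 21492 kJ
  ΔH_1 = 16967 − 21492 = −4525 kJ
Reaction 2:
  Bonds broken (reactants):
    C-C: 1 × 336 = 336
    C-H: 6 × 418 = 2508
    Σ(broken) = 2844 kJ
  Bonds formed (products):
    C-H: 4 × 418 = 1672
    C=C: 1 × 594 = 594
    H-H: 1 × 452 = 452
    Σ(formed) = 2718 kJ
  ΔH_2 = 2844 − 2718 = +126 kJ
ΔH_1 − ΔH_2 = −4651 kJ, so reaction 1 has the more negative ΔH; |ΔH_1 − ΔH_2| = 4651 kJ.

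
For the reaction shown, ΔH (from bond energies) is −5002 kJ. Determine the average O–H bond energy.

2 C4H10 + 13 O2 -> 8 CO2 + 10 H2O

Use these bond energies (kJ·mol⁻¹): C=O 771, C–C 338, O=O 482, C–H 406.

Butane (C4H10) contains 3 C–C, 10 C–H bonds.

D(O–H) ≈ 454 kJ/mol

Let D be the O–H bond energy.
Σ(broken) = 6×338 + 20×406 + 13×482 = 16414
Σ(formed) = 16×771 + 20×D = 12336 + 20D
ΔH = Σ(broken) − Σ(formed) = (16414) − (12336 + 20D) = +4078 − 20D
Setting this equal to −5002 kJ gives 20D = 9080, so D = 454 kJ/mol.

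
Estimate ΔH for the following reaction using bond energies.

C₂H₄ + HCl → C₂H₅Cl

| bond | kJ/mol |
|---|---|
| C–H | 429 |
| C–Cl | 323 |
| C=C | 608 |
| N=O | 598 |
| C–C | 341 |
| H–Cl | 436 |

Bonds broken (reactants):
  C–H: 4 × 429 = 1716
  C=C: 1 × 608 = 608
  H–Cl: 1 × 436 = 436
  Σ(broken) = 2760 kJ
Bonds formed (products):
  C–C: 1 × 341 = 341
  C–Cl: 1 × 323 = 323
  C–H: 5 × 429 = 2145
  Σ(formed) = 2809 kJ
ΔH = Σ(broken) − Σ(formed) = 2760 − 2809 = −49 kJ

ΔH ≈ −49 kJ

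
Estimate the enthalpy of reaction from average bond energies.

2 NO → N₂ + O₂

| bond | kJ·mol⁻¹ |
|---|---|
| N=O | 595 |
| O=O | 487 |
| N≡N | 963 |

Bonds broken (reactants):
  N=O: 2 × 595 = 1190
  Σ(broken) = 1190 kJ
Bonds formed (products):
  N≡N: 1 × 963 = 963
  O=O: 1 × 487 = 487
  Σ(formed) = 1450 kJ
ΔH = Σ(broken) − Σ(formed) = 1190 − 1450 = −260 kJ

ΔH ≈ −260 kJ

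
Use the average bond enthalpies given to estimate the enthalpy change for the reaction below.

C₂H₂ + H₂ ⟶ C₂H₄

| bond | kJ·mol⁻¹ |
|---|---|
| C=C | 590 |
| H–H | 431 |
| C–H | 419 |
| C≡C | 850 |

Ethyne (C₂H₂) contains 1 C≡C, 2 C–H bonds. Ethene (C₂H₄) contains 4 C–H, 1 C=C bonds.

ΔH ≈ −147 kJ

Bonds broken (reactants):
  C≡C: 1 × 850 = 850
  C–H: 2 × 419 = 838
  H–H: 1 × 431 = 431
  Σ(broken) = 2119 kJ
Bonds formed (products):
  C–H: 4 × 419 = 1676
  C=C: 1 × 590 = 590
  Σ(formed) = 2266 kJ
ΔH = Σ(broken) − Σ(formed) = 2119 − 2266 = −147 kJ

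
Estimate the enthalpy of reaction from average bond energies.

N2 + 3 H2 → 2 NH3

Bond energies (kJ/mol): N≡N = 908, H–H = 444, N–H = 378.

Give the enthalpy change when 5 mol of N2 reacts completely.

ΔH = −140 kJ

Bonds broken (reactants):
  H–H: 3 × 444 = 1332
  N≡N: 1 × 908 = 908
  Σ(broken) = 2240 kJ
Bonds formed (products):
  N–H: 6 × 378 = 2268
  Σ(formed) = 2268 kJ
ΔH = Σ(broken) − Σ(formed) = 2240 − 2268 = −28 kJ
For 5× the reaction as written: 5 × (−28) = −140 kJ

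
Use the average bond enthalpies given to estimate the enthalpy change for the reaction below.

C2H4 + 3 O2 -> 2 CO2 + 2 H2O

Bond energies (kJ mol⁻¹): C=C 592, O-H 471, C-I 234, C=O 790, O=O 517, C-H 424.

Bonds broken (reactants):
  C-H: 4 × 424 = 1696
  C=C: 1 × 592 = 592
  O=O: 3 × 517 = 1551
  Σ(broken) = 3839 kJ
Bonds formed (products):
  C=O: 4 × 790 = 3160
  O-H: 4 × 471 = 1884
  Σ(formed) = 5044 kJ
ΔH = Σ(broken) − Σ(formed) = 3839 − 5044 = −1205 kJ

ΔH ≈ −1205 kJ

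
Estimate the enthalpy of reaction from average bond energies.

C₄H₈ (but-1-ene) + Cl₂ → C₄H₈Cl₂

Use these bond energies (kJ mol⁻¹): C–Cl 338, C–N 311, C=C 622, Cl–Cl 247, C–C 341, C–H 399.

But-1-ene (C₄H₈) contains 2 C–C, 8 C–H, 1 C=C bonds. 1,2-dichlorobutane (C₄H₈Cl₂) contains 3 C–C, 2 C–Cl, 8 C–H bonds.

ΔH ≈ −148 kJ

Bonds broken (reactants):
  C–C: 2 × 341 = 682
  C–H: 8 × 399 = 3192
  C=C: 1 × 622 = 622
  Cl–Cl: 1 × 247 = 247
  Σ(broken) = 4743 kJ
Bonds formed (products):
  C–C: 3 × 341 = 1023
  C–Cl: 2 × 338 = 676
  C–H: 8 × 399 = 3192
  Σ(formed) = 4891 kJ
ΔH = Σ(broken) − Σ(formed) = 4743 − 4891 = −148 kJ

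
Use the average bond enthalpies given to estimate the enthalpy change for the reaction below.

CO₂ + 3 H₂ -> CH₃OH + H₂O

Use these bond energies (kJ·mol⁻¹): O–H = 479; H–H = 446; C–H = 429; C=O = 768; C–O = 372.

Bonds broken (reactants):
  C=O: 2 × 768 = 1536
  H–H: 3 × 446 = 1338
  Σ(broken) = 2874 kJ
Bonds formed (products):
  C–H: 3 × 429 = 1287
  C–O: 1 × 372 = 372
  O–H: 3 × 479 = 1437
  Σ(formed) = 3096 kJ
ΔH = Σ(broken) − Σ(formed) = 2874 − 3096 = −222 kJ

ΔH ≈ −222 kJ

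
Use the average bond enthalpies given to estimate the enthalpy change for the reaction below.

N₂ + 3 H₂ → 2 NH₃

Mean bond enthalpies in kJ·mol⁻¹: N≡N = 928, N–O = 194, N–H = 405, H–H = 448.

ΔH ≈ −158 kJ

Bonds broken (reactants):
  H–H: 3 × 448 = 1344
  N≡N: 1 × 928 = 928
  Σ(broken) = 2272 kJ
Bonds formed (products):
  N–H: 6 × 405 = 2430
  Σ(formed) = 2430 kJ
ΔH = Σ(broken) − Σ(formed) = 2272 − 2430 = −158 kJ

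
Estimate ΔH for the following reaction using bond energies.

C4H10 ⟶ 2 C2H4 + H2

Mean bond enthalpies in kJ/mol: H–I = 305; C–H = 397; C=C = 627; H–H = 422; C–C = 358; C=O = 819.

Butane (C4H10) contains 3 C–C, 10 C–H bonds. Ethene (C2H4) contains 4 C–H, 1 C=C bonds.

ΔH ≈ +192 kJ

Bonds broken (reactants):
  C–C: 3 × 358 = 1074
  C–H: 10 × 397 = 3970
  Σ(broken) = 5044 kJ
Bonds formed (products):
  C–H: 8 × 397 = 3176
  C=C: 2 × 627 = 1254
  H–H: 1 × 422 = 422
  Σ(formed) = 4852 kJ
ΔH = Σ(broken) − Σ(formed) = 5044 − 4852 = +192 kJ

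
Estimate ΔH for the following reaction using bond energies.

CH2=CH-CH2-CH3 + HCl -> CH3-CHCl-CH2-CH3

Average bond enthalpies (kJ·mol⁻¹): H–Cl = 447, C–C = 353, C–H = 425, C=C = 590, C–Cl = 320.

Bonds broken (reactants):
  C–C: 2 × 353 = 706
  C–H: 8 × 425 = 3400
  C=C: 1 × 590 = 590
  H–Cl: 1 × 447 = 447
  Σ(broken) = 5143 kJ
Bonds formed (products):
  C–C: 3 × 353 = 1059
  C–Cl: 1 × 320 = 320
  C–H: 9 × 425 = 3825
  Σ(formed) = 5204 kJ
ΔH = Σ(broken) − Σ(formed) = 5143 − 5204 = −61 kJ

ΔH ≈ −61 kJ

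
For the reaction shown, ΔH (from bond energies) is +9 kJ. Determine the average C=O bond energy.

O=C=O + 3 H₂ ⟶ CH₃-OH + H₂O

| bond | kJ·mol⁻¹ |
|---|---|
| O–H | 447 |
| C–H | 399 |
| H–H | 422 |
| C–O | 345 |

D(C=O) ≈ 813 kJ/mol

Let D be the C=O bond energy.
Σ(broken) = 2×D + 3×422 = 1266 + 2D
Σ(formed) = 3×399 + 1×345 + 3×447 = 2883
ΔH = Σ(broken) − Σ(formed) = (1266 + 2D) − (2883) = −1617 + 2D
Setting this equal to +9 kJ gives 2D = 1626, so D = 813 kJ/mol.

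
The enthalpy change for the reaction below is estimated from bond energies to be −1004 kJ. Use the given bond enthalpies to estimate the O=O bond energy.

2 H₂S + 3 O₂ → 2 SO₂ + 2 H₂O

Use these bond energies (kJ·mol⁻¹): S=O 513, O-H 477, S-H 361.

Let D be the O=O bond energy.
Σ(broken) = 3×D + 4×361 = 1444 + 3D
Σ(formed) = 4×477 + 4×513 = 3960
ΔH = Σ(broken) − Σ(formed) = (1444 + 3D) − (3960) = −2516 + 3D
Setting this equal to −1004 kJ gives 3D = 1512, so D = 504 kJ/mol.

D(O=O) ≈ 504 kJ/mol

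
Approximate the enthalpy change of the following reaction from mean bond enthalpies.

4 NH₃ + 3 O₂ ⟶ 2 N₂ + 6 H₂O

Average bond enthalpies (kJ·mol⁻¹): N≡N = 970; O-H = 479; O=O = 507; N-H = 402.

Bonds broken (reactants):
  N-H: 12 × 402 = 4824
  O=O: 3 × 507 = 1521
  Σ(broken) = 6345 kJ
Bonds formed (products):
  N≡N: 2 × 970 = 1940
  O-H: 12 × 479 = 5748
  Σ(formed) = 7688 kJ
ΔH = Σ(broken) − Σ(formed) = 6345 − 7688 = −1343 kJ

ΔH ≈ −1343 kJ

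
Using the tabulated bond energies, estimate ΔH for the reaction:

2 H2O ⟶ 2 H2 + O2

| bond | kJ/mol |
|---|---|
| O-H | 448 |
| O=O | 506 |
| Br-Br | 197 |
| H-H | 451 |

ΔH ≈ +384 kJ

Bonds broken (reactants):
  O-H: 4 × 448 = 1792
  Σ(broken) = 1792 kJ
Bonds formed (products):
  H-H: 2 × 451 = 902
  O=O: 1 × 506 = 506
  Σ(formed) = 1408 kJ
ΔH = Σ(broken) − Σ(formed) = 1792 − 1408 = +384 kJ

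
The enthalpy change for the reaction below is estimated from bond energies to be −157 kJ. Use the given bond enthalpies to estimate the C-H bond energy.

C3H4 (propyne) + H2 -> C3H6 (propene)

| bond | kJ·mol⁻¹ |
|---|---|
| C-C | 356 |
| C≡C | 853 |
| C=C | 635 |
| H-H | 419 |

D(C-H) ≈ 397 kJ/mol

Let D be the C-H bond energy.
Σ(broken) = 1×853 + 1×356 + 4×D + 1×419 = 1628 + 4D
Σ(formed) = 1×356 + 6×D + 1×635 = 991 + 6D
ΔH = Σ(broken) − Σ(formed) = (1628 + 4D) − (991 + 6D) = +637 − 2D
Setting this equal to −157 kJ gives 2D = 794, so D = 397 kJ/mol.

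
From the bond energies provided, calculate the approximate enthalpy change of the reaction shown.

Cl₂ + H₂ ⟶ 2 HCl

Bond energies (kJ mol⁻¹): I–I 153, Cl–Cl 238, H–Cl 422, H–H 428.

ΔH ≈ −178 kJ

Bonds broken (reactants):
  Cl–Cl: 1 × 238 = 238
  H–H: 1 × 428 = 428
  Σ(broken) = 666 kJ
Bonds formed (products):
  H–Cl: 2 × 422 = 844
  Σ(formed) = 844 kJ
ΔH = Σ(broken) − Σ(formed) = 666 − 844 = −178 kJ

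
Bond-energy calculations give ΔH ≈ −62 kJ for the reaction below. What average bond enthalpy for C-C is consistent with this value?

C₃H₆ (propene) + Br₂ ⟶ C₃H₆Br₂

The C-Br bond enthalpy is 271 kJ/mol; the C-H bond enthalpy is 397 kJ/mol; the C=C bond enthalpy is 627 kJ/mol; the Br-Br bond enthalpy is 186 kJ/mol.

D(C-C) ≈ 333 kJ/mol

Let D be the C-C bond energy.
Σ(broken) = 1×186 + 1×D + 6×397 + 1×627 = 3195 + D
Σ(formed) = 2×271 + 2×D + 6×397 = 2924 + 2D
ΔH = Σ(broken) − Σ(formed) = (3195 + D) − (2924 + 2D) = +271 − D
Setting this equal to −62 kJ gives D = 333 kJ/mol.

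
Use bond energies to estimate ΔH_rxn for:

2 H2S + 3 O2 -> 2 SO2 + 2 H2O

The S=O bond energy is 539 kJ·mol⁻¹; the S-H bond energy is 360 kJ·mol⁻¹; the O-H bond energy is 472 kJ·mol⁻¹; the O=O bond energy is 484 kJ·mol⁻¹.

Bonds broken (reactants):
  O=O: 3 × 484 = 1452
  S-H: 4 × 360 = 1440
  Σ(broken) = 2892 kJ
Bonds formed (products):
  O-H: 4 × 472 = 1888
  S=O: 4 × 539 = 2156
  Σ(formed) = 4044 kJ
ΔH = Σ(broken) − Σ(formed) = 2892 − 4044 = −1152 kJ

ΔH ≈ −1152 kJ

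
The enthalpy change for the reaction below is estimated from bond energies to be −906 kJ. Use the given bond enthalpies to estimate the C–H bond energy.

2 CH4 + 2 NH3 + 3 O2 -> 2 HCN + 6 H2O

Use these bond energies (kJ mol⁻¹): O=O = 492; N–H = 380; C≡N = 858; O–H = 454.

D(C–H) ≈ 417 kJ/mol

Let D be the C–H bond energy.
Σ(broken) = 8×D + 6×380 + 3×492 = 3756 + 8D
Σ(formed) = 2×858 + 2×D + 12×454 = 7164 + 2D
ΔH = Σ(broken) − Σ(formed) = (3756 + 8D) − (7164 + 2D) = −3408 + 6D
Setting this equal to −906 kJ gives 6D = 2502, so D = 417 kJ/mol.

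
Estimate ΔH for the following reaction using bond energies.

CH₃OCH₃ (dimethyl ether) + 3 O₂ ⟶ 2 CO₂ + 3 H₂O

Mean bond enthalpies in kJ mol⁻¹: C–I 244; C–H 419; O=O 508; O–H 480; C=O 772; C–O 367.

ΔH ≈ −1196 kJ

Bonds broken (reactants):
  C–H: 6 × 419 = 2514
  C–O: 2 × 367 = 734
  O=O: 3 × 508 = 1524
  Σ(broken) = 4772 kJ
Bonds formed (products):
  C=O: 4 × 772 = 3088
  O–H: 6 × 480 = 2880
  Σ(formed) = 5968 kJ
ΔH = Σ(broken) − Σ(formed) = 4772 − 5968 = −1196 kJ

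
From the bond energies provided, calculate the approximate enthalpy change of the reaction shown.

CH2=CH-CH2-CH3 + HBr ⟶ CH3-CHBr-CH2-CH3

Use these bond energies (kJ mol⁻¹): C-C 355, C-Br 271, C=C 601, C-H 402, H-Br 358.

Bonds broken (reactants):
  C-C: 2 × 355 = 710
  C-H: 8 × 402 = 3216
  C=C: 1 × 601 = 601
  H-Br: 1 × 358 = 358
  Σ(broken) = 4885 kJ
Bonds formed (products):
  C-Br: 1 × 271 = 271
  C-C: 3 × 355 = 1065
  C-H: 9 × 402 = 3618
  Σ(formed) = 4954 kJ
ΔH = Σ(broken) − Σ(formed) = 4885 − 4954 = −69 kJ

ΔH ≈ −69 kJ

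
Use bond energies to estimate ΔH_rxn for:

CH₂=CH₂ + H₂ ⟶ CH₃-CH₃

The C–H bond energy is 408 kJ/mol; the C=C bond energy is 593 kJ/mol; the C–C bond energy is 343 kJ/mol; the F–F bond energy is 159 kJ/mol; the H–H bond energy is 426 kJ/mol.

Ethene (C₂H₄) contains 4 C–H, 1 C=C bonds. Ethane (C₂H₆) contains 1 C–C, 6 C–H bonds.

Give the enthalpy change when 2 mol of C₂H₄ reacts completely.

ΔH = −280 kJ

Bonds broken (reactants):
  C–H: 4 × 408 = 1632
  C=C: 1 × 593 = 593
  H–H: 1 × 426 = 426
  Σ(broken) = 2651 kJ
Bonds formed (products):
  C–C: 1 × 343 = 343
  C–H: 6 × 408 = 2448
  Σ(formed) = 2791 kJ
ΔH = Σ(broken) − Σ(formed) = 2651 − 2791 = −140 kJ
For 2× the reaction as written: 2 × (−140) = −280 kJ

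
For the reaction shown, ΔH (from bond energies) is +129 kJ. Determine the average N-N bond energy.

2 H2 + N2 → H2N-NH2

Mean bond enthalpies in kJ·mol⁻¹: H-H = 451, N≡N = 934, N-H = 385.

D(N-N) ≈ 167 kJ/mol

Let D be the N-N bond energy.
Σ(broken) = 2×451 + 1×934 = 1836
Σ(formed) = 4×385 + 1×D = 1540 + D
ΔH = Σ(broken) − Σ(formed) = (1836) − (1540 + D) = +296 − D
Setting this equal to +129 kJ gives D = 167 kJ/mol.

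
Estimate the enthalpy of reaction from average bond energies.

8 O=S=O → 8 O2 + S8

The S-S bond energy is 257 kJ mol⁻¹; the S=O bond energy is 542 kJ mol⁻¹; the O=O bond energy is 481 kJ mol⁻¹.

ΔH ≈ +2768 kJ

Bonds broken (reactants):
  S=O: 16 × 542 = 8672
  Σ(broken) = 8672 kJ
Bonds formed (products):
  O=O: 8 × 481 = 3848
  S-S: 8 × 257 = 2056
  Σ(formed) = 5904 kJ
ΔH = Σ(broken) − Σ(formed) = 8672 − 5904 = +2768 kJ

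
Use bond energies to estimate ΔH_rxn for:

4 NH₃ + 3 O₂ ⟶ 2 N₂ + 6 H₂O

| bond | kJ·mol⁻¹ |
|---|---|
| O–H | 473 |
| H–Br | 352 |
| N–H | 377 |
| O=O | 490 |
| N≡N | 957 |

Bonds broken (reactants):
  N–H: 12 × 377 = 4524
  O=O: 3 × 490 = 1470
  Σ(broken) = 5994 kJ
Bonds formed (products):
  N≡N: 2 × 957 = 1914
  O–H: 12 × 473 = 5676
  Σ(formed) = 7590 kJ
ΔH = Σ(broken) − Σ(formed) = 5994 − 7590 = −1596 kJ

ΔH ≈ −1596 kJ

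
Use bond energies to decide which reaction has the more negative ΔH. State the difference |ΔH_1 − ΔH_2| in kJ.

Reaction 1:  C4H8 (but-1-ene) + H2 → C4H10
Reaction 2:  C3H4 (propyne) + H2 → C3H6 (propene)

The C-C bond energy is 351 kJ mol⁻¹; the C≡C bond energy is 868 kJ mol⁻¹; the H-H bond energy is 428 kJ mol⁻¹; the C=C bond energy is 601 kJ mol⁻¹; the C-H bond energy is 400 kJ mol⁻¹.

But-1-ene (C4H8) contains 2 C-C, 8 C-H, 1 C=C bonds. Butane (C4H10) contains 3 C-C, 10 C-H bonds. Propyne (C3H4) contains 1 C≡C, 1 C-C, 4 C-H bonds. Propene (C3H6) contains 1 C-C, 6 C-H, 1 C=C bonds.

Reaction 1, by 17 kJ

Reaction 1:
  Bonds broken (reactants):
    C-C: 2 × 351 = 702
    C-H: 8 × 400 = 3200
    C=C: 1 × 601 = 601
    H-H: 1 × 428 = 428
    Σ(broken) = 4931 kJ
  Bonds formed (products):
    C-C: 3 × 351 = 1053
    C-H: 10 × 400 = 4000
    Σ(formed) = 5053 kJ
  ΔH_1 = 4931 − 5053 = −122 kJ
Reaction 2:
  Bonds broken (reactants):
    C≡C: 1 × 868 = 868
    C-C: 1 × 351 = 351
    C-H: 4 × 400 = 1600
    H-H: 1 × 428 = 428
    Σ(broken) = 3247 kJ
  Bonds formed (products):
    C-C: 1 × 351 = 351
    C-H: 6 × 400 = 2400
    C=C: 1 × 601 = 601
    Σ(formed) = 3352 kJ
  ΔH_2 = 3247 − 3352 = −105 kJ
ΔH_1 − ΔH_2 = −17 kJ, so reaction 1 has the more negative ΔH; |ΔH_1 − ΔH_2| = 17 kJ.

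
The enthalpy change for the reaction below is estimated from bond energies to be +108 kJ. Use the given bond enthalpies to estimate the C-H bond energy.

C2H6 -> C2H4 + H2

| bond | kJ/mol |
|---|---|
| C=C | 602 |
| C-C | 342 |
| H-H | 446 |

Let D be the C-H bond energy.
Σ(broken) = 1×342 + 6×D = 342 + 6D
Σ(formed) = 4×D + 1×602 + 1×446 = 1048 + 4D
ΔH = Σ(broken) − Σ(formed) = (342 + 6D) − (1048 + 4D) = −706 + 2D
Setting this equal to +108 kJ gives 2D = 814, so D = 407 kJ/mol.

D(C-H) ≈ 407 kJ/mol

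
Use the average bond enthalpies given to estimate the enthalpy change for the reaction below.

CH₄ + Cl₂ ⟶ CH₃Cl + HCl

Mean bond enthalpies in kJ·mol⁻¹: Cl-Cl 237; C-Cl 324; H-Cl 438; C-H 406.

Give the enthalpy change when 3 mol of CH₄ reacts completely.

ΔH = −357 kJ

Bonds broken (reactants):
  C-H: 4 × 406 = 1624
  Cl-Cl: 1 × 237 = 237
  Σ(broken) = 1861 kJ
Bonds formed (products):
  C-Cl: 1 × 324 = 324
  C-H: 3 × 406 = 1218
  H-Cl: 1 × 438 = 438
  Σ(formed) = 1980 kJ
ΔH = Σ(broken) − Σ(formed) = 1861 − 1980 = −119 kJ
For 3× the reaction as written: 3 × (−119) = −357 kJ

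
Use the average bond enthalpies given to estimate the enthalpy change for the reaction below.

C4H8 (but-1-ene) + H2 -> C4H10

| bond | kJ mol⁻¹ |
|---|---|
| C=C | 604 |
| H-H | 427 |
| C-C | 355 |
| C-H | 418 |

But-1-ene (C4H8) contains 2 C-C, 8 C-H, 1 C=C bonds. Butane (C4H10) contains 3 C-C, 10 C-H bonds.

Bonds broken (reactants):
  C-C: 2 × 355 = 710
  C-H: 8 × 418 = 3344
  C=C: 1 × 604 = 604
  H-H: 1 × 427 = 427
  Σ(broken) = 5085 kJ
Bonds formed (products):
  C-C: 3 × 355 = 1065
  C-H: 10 × 418 = 4180
  Σ(formed) = 5245 kJ
ΔH = Σ(broken) − Σ(formed) = 5085 − 5245 = −160 kJ

ΔH ≈ −160 kJ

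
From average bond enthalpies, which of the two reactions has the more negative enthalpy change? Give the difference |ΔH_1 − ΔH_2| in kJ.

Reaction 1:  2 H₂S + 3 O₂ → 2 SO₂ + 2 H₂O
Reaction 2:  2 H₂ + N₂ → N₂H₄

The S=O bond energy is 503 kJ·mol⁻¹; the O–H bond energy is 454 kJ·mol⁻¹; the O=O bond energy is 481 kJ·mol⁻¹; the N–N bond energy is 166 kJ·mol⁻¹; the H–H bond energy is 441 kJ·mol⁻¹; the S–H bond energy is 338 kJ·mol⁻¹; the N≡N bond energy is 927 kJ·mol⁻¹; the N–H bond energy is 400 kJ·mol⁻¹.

Reaction 1, by 1076 kJ

Reaction 1:
  Bonds broken (reactants):
    O=O: 3 × 481 = 1443
    S–H: 4 × 338 = 1352
    Σ(broken) = 2795 kJ
  Bonds formed (products):
    O–H: 4 × 454 = 1816
    S=O: 4 × 503 = 2012
    Σ(formed) = 3828 kJ
  ΔH_1 = 2795 − 3828 = −1033 kJ
Reaction 2:
  Bonds broken (reactants):
    H–H: 2 × 441 = 882
    N≡N: 1 × 927 = 927
    Σ(broken) = 1809 kJ
  Bonds formed (products):
    N–H: 4 × 400 = 1600
    N–N: 1 × 166 = 166
    Σ(formed) = 1766 kJ
  ΔH_2 = 1809 − 1766 = +43 kJ
ΔH_1 − ΔH_2 = −1076 kJ, so reaction 1 has the more negative ΔH; |ΔH_1 − ΔH_2| = 1076 kJ.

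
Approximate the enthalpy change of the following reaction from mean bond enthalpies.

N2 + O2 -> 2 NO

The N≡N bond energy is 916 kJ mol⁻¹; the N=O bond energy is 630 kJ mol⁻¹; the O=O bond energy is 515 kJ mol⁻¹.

ΔH ≈ +171 kJ

Bonds broken (reactants):
  N≡N: 1 × 916 = 916
  O=O: 1 × 515 = 515
  Σ(broken) = 1431 kJ
Bonds formed (products):
  N=O: 2 × 630 = 1260
  Σ(formed) = 1260 kJ
ΔH = Σ(broken) − Σ(formed) = 1431 − 1260 = +171 kJ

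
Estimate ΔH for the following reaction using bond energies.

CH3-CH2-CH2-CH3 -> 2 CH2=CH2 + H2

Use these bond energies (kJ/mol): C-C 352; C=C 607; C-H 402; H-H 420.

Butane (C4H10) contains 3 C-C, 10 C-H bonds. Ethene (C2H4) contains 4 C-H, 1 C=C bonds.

Bonds broken (reactants):
  C-C: 3 × 352 = 1056
  C-H: 10 × 402 = 4020
  Σ(broken) = 5076 kJ
Bonds formed (products):
  C-H: 8 × 402 = 3216
  C=C: 2 × 607 = 1214
  H-H: 1 × 420 = 420
  Σ(formed) = 4850 kJ
ΔH = Σ(broken) − Σ(formed) = 5076 − 4850 = +226 kJ

ΔH ≈ +226 kJ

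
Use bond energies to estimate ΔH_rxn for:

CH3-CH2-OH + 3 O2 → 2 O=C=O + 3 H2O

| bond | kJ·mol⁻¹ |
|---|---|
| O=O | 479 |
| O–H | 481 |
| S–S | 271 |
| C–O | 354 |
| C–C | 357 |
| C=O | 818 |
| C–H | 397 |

Bonds broken (reactants):
  C–C: 1 × 357 = 357
  C–H: 5 × 397 = 1985
  C–O: 1 × 354 = 354
  O–H: 1 × 481 = 481
  O=O: 3 × 479 = 1437
  Σ(broken) = 4614 kJ
Bonds formed (products):
  C=O: 4 × 818 = 3272
  O–H: 6 × 481 = 2886
  Σ(formed) = 6158 kJ
ΔH = Σ(broken) − Σ(formed) = 4614 − 6158 = −1544 kJ

ΔH ≈ −1544 kJ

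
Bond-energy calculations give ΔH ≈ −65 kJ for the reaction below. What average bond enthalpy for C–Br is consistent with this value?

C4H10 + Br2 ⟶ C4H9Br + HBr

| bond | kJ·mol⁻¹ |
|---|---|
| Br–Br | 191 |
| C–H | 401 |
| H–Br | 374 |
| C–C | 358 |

D(C–Br) ≈ 283 kJ/mol

Let D be the C–Br bond energy.
Σ(broken) = 1×191 + 3×358 + 10×401 = 5275
Σ(formed) = 1×D + 3×358 + 9×401 + 1×374 = 5057 + D
ΔH = Σ(broken) − Σ(formed) = (5275) − (5057 + D) = +218 − D
Setting this equal to −65 kJ gives D = 283 kJ/mol.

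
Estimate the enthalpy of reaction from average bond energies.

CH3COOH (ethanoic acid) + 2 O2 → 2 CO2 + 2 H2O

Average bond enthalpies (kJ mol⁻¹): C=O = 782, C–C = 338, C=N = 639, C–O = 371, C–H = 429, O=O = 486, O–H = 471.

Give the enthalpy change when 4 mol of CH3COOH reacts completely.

ΔH = −3164 kJ

Bonds broken (reactants):
  C–C: 1 × 338 = 338
  C–H: 3 × 429 = 1287
  C–O: 1 × 371 = 371
  C=O: 1 × 782 = 782
  O–H: 1 × 471 = 471
  O=O: 2 × 486 = 972
  Σ(broken) = 4221 kJ
Bonds formed (products):
  C=O: 4 × 782 = 3128
  O–H: 4 × 471 = 1884
  Σ(formed) = 5012 kJ
ΔH = Σ(broken) − Σ(formed) = 4221 − 5012 = −791 kJ
For 4× the reaction as written: 4 × (−791) = −3164 kJ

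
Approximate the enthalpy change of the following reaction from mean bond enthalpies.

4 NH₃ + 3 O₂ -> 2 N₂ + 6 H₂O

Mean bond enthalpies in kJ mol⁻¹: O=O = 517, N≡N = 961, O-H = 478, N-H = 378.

Bonds broken (reactants):
  N-H: 12 × 378 = 4536
  O=O: 3 × 517 = 1551
  Σ(broken) = 6087 kJ
Bonds formed (products):
  N≡N: 2 × 961 = 1922
  O-H: 12 × 478 = 5736
  Σ(formed) = 7658 kJ
ΔH = Σ(broken) − Σ(formed) = 6087 − 7658 = −1571 kJ

ΔH ≈ −1571 kJ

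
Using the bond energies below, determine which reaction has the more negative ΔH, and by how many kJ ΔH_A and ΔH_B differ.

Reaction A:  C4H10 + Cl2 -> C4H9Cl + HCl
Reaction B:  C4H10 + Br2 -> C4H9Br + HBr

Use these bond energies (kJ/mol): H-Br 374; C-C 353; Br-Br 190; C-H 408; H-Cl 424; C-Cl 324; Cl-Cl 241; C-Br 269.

Reaction A:
  Bonds broken (reactants):
    C-C: 3 × 353 = 1059
    C-H: 10 × 408 = 4080
    Cl-Cl: 1 × 241 = 241
    Σ(broken) = 5380 kJ
  Bonds formed (products):
    C-C: 3 × 353 = 1059
    C-Cl: 1 × 324 = 324
    C-H: 9 × 408 = 3672
    H-Cl: 1 × 424 = 424
    Σ(formed) = 5479 kJ
  ΔH_A = 5380 − 5479 = −99 kJ
Reaction B:
  Bonds broken (reactants):
    Br-Br: 1 × 190 = 190
    C-C: 3 × 353 = 1059
    C-H: 10 × 408 = 4080
    Σ(broken) = 5329 kJ
  Bonds formed (products):
    C-Br: 1 × 269 = 269
    C-C: 3 × 353 = 1059
    C-H: 9 × 408 = 3672
    H-Br: 1 × 374 = 374
    Σ(formed) = 5374 kJ
  ΔH_B = 5329 − 5374 = −45 kJ
ΔH_A − ΔH_B = −54 kJ, so reaction A has the more negative ΔH; |ΔH_A − ΔH_B| = 54 kJ.

Reaction A, by 54 kJ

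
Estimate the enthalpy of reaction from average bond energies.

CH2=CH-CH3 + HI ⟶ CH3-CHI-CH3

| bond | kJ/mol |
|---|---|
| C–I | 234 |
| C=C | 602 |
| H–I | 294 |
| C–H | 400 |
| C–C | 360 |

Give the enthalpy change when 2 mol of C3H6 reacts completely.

ΔH = −196 kJ

Bonds broken (reactants):
  C–C: 1 × 360 = 360
  C–H: 6 × 400 = 2400
  C=C: 1 × 602 = 602
  H–I: 1 × 294 = 294
  Σ(broken) = 3656 kJ
Bonds formed (products):
  C–C: 2 × 360 = 720
  C–H: 7 × 400 = 2800
  C–I: 1 × 234 = 234
  Σ(formed) = 3754 kJ
ΔH = Σ(broken) − Σ(formed) = 3656 − 3754 = −98 kJ
For 2× the reaction as written: 2 × (−98) = −196 kJ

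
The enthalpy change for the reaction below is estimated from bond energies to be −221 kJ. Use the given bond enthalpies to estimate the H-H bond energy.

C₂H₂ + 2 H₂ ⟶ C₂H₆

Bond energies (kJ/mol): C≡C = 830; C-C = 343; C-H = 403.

Let D be the H-H bond energy.
Σ(broken) = 1×830 + 2×403 + 2×D = 1636 + 2D
Σ(formed) = 1×343 + 6×403 = 2761
ΔH = Σ(broken) − Σ(formed) = (1636 + 2D) − (2761) = −1125 + 2D
Setting this equal to −221 kJ gives 2D = 904, so D = 452 kJ/mol.

D(H-H) ≈ 452 kJ/mol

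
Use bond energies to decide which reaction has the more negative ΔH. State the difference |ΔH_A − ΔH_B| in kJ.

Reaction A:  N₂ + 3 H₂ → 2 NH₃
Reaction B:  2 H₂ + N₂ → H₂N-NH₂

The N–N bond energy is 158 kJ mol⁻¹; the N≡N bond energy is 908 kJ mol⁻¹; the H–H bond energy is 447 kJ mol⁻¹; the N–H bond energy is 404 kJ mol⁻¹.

Reaction A, by 203 kJ

Reaction A:
  Bonds broken (reactants):
    H–H: 3 × 447 = 1341
    N≡N: 1 × 908 = 908
    Σ(broken) = 2249 kJ
  Bonds formed (products):
    N–H: 6 × 404 = 2424
    Σ(formed) = 2424 kJ
  ΔH_A = 2249 − 2424 = −175 kJ
Reaction B:
  Bonds broken (reactants):
    H–H: 2 × 447 = 894
    N≡N: 1 × 908 = 908
    Σ(broken) = 1802 kJ
  Bonds formed (products):
    N–H: 4 × 404 = 1616
    N–N: 1 × 158 = 158
    Σ(formed) = 1774 kJ
  ΔH_B = 1802 − 1774 = +28 kJ
ΔH_A − ΔH_B = −203 kJ, so reaction A has the more negative ΔH; |ΔH_A − ΔH_B| = 203 kJ.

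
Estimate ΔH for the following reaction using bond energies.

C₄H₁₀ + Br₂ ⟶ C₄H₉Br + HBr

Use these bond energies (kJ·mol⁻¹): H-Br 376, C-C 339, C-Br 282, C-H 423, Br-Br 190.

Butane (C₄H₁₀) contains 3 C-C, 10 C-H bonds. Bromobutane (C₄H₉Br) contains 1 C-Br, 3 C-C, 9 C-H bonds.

ΔH ≈ −45 kJ

Bonds broken (reactants):
  Br-Br: 1 × 190 = 190
  C-C: 3 × 339 = 1017
  C-H: 10 × 423 = 4230
  Σ(broken) = 5437 kJ
Bonds formed (products):
  C-Br: 1 × 282 = 282
  C-C: 3 × 339 = 1017
  C-H: 9 × 423 = 3807
  H-Br: 1 × 376 = 376
  Σ(formed) = 5482 kJ
ΔH = Σ(broken) − Σ(formed) = 5437 − 5482 = −45 kJ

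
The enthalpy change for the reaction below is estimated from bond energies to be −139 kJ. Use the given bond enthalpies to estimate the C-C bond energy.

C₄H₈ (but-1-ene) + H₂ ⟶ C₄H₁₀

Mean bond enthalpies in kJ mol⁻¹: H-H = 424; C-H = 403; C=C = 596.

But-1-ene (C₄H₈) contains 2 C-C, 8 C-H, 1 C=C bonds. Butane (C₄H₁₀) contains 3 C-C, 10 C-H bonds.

D(C-C) ≈ 353 kJ/mol

Let D be the C-C bond energy.
Σ(broken) = 2×D + 8×403 + 1×596 + 1×424 = 4244 + 2D
Σ(formed) = 3×D + 10×403 = 4030 + 3D
ΔH = Σ(broken) − Σ(formed) = (4244 + 2D) − (4030 + 3D) = +214 − D
Setting this equal to −139 kJ gives D = 353 kJ/mol.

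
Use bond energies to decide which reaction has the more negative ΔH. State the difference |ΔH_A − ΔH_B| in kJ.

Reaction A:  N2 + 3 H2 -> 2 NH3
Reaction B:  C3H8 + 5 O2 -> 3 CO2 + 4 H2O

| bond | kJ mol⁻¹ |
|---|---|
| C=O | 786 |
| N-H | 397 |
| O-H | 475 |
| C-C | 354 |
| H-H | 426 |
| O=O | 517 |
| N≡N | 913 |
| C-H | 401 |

Reaction B, by 1824 kJ

Reaction A:
  Bonds broken (reactants):
    H-H: 3 × 426 = 1278
    N≡N: 1 × 913 = 913
    Σ(broken) = 2191 kJ
  Bonds formed (products):
    N-H: 6 × 397 = 2382
    Σ(formed) = 2382 kJ
  ΔH_A = 2191 − 2382 = −191 kJ
Reaction B:
  Bonds broken (reactants):
    C-C: 2 × 354 = 708
    C-H: 8 × 401 = 3208
    O=O: 5 × 517 = 2585
    Σ(broken) = 6501 kJ
  Bonds formed (products):
    C=O: 6 × 786 = 4716
    O-H: 8 × 475 = 3800
    Σ(formed) = 8516 kJ
  ΔH_B = 6501 − 8516 = −2015 kJ
ΔH_A − ΔH_B = +1824 kJ, so reaction B has the more negative ΔH; |ΔH_A − ΔH_B| = 1824 kJ.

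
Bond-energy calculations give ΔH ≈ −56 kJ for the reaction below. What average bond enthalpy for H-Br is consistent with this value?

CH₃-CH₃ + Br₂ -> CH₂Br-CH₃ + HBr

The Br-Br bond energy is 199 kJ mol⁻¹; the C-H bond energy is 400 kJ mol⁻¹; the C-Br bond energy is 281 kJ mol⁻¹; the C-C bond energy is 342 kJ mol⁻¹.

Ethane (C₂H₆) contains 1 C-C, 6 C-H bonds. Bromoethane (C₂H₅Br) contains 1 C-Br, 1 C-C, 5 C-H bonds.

D(H-Br) ≈ 374 kJ/mol

Let D be the H-Br bond energy.
Σ(broken) = 1×199 + 1×342 + 6×400 = 2941
Σ(formed) = 1×281 + 1×342 + 5×400 + 1×D = 2623 + D
ΔH = Σ(broken) − Σ(formed) = (2941) − (2623 + D) = +318 − D
Setting this equal to −56 kJ gives D = 374 kJ/mol.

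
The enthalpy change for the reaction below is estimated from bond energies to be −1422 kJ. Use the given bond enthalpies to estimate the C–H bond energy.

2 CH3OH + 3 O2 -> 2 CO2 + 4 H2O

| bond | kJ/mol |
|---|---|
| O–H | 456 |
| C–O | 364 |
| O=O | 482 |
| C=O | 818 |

D(C–H) ≈ 402 kJ/mol

Let D be the C–H bond energy.
Σ(broken) = 6×D + 2×364 + 2×456 + 3×482 = 3086 + 6D
Σ(formed) = 4×818 + 8×456 = 6920
ΔH = Σ(broken) − Σ(formed) = (3086 + 6D) − (6920) = −3834 + 6D
Setting this equal to −1422 kJ gives 6D = 2412, so D = 402 kJ/mol.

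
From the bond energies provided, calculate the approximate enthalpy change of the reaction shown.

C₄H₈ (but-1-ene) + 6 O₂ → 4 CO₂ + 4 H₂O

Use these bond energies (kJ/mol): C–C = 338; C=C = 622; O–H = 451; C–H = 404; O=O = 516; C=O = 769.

ΔH ≈ −2134 kJ

Bonds broken (reactants):
  C–C: 2 × 338 = 676
  C–H: 8 × 404 = 3232
  C=C: 1 × 622 = 622
  O=O: 6 × 516 = 3096
  Σ(broken) = 7626 kJ
Bonds formed (products):
  C=O: 8 × 769 = 6152
  O–H: 8 × 451 = 3608
  Σ(formed) = 9760 kJ
ΔH = Σ(broken) − Σ(formed) = 7626 − 9760 = −2134 kJ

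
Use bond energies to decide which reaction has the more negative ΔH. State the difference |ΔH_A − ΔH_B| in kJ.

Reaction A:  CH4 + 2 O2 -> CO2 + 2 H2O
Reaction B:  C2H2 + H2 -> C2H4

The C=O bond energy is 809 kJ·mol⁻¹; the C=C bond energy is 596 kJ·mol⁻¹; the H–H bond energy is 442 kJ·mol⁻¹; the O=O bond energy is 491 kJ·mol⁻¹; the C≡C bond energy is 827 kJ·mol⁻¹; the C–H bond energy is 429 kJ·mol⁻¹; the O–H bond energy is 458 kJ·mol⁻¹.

Reaction A, by 567 kJ

Reaction A:
  Bonds broken (reactants):
    C–H: 4 × 429 = 1716
    O=O: 2 × 491 = 982
    Σ(broken) = 2698 kJ
  Bonds formed (products):
    C=O: 2 × 809 = 1618
    O–H: 4 × 458 = 1832
    Σ(formed) = 3450 kJ
  ΔH_A = 2698 − 3450 = −752 kJ
Reaction B:
  Bonds broken (reactants):
    C≡C: 1 × 827 = 827
    C–H: 2 × 429 = 858
    H–H: 1 × 442 = 442
    Σ(broken) = 2127 kJ
  Bonds formed (products):
    C–H: 4 × 429 = 1716
    C=C: 1 × 596 = 596
    Σ(formed) = 2312 kJ
  ΔH_B = 2127 − 2312 = −185 kJ
ΔH_A − ΔH_B = −567 kJ, so reaction A has the more negative ΔH; |ΔH_A − ΔH_B| = 567 kJ.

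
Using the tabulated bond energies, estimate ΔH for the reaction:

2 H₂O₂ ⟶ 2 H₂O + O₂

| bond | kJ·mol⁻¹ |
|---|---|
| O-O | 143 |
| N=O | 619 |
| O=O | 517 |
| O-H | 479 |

Bonds broken (reactants):
  O-H: 4 × 479 = 1916
  O-O: 2 × 143 = 286
  Σ(broken) = 2202 kJ
Bonds formed (products):
  O-H: 4 × 479 = 1916
  O=O: 1 × 517 = 517
  Σ(formed) = 2433 kJ
ΔH = Σ(broken) − Σ(formed) = 2202 − 2433 = −231 kJ

ΔH ≈ −231 kJ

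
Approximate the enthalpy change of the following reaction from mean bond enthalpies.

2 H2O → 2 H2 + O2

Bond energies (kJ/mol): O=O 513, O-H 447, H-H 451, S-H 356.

Bonds broken (reactants):
  O-H: 4 × 447 = 1788
  Σ(broken) = 1788 kJ
Bonds formed (products):
  H-H: 2 × 451 = 902
  O=O: 1 × 513 = 513
  Σ(formed) = 1415 kJ
ΔH = Σ(broken) − Σ(formed) = 1788 − 1415 = +373 kJ

ΔH ≈ +373 kJ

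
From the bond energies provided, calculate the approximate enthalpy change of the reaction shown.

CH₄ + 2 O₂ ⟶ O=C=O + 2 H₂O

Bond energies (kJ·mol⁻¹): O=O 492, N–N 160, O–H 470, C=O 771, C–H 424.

Bonds broken (reactants):
  C–H: 4 × 424 = 1696
  O=O: 2 × 492 = 984
  Σ(broken) = 2680 kJ
Bonds formed (products):
  C=O: 2 × 771 = 1542
  O–H: 4 × 470 = 1880
  Σ(formed) = 3422 kJ
ΔH = Σ(broken) − Σ(formed) = 2680 − 3422 = −742 kJ

ΔH ≈ −742 kJ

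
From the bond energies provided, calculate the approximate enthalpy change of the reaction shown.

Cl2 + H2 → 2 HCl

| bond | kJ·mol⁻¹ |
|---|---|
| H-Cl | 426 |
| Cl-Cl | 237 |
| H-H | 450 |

Bonds broken (reactants):
  Cl-Cl: 1 × 237 = 237
  H-H: 1 × 450 = 450
  Σ(broken) = 687 kJ
Bonds formed (products):
  H-Cl: 2 × 426 = 852
  Σ(formed) = 852 kJ
ΔH = Σ(broken) − Σ(formed) = 687 − 852 = −165 kJ

ΔH ≈ −165 kJ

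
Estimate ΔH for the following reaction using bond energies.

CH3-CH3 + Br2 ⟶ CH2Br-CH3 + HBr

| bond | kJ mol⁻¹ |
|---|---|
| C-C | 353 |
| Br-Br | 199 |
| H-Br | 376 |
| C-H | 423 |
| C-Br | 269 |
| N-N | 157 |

ΔH ≈ −23 kJ

Bonds broken (reactants):
  Br-Br: 1 × 199 = 199
  C-C: 1 × 353 = 353
  C-H: 6 × 423 = 2538
  Σ(broken) = 3090 kJ
Bonds formed (products):
  C-Br: 1 × 269 = 269
  C-C: 1 × 353 = 353
  C-H: 5 × 423 = 2115
  H-Br: 1 × 376 = 376
  Σ(formed) = 3113 kJ
ΔH = Σ(broken) − Σ(formed) = 3090 − 3113 = −23 kJ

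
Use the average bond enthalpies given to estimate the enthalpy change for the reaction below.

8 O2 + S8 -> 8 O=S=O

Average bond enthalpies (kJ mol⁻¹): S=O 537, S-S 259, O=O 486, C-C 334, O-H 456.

Bonds broken (reactants):
  O=O: 8 × 486 = 3888
  S-S: 8 × 259 = 2072
  Σ(broken) = 5960 kJ
Bonds formed (products):
  S=O: 16 × 537 = 8592
  Σ(formed) = 8592 kJ
ΔH = Σ(broken) − Σ(formed) = 5960 − 8592 = −2632 kJ

ΔH ≈ −2632 kJ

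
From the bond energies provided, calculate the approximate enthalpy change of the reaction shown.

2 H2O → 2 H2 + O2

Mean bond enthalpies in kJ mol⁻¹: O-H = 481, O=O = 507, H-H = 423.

ΔH ≈ +571 kJ

Bonds broken (reactants):
  O-H: 4 × 481 = 1924
  Σ(broken) = 1924 kJ
Bonds formed (products):
  H-H: 2 × 423 = 846
  O=O: 1 × 507 = 507
  Σ(formed) = 1353 kJ
ΔH = Σ(broken) − Σ(formed) = 1924 − 1353 = +571 kJ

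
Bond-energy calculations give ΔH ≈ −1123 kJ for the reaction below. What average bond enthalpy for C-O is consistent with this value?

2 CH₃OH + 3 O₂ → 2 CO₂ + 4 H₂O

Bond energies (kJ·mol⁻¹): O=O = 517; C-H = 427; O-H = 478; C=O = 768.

Let D be the C-O bond energy.
Σ(broken) = 6×427 + 2×D + 2×478 + 3×517 = 5069 + 2D
Σ(formed) = 4×768 + 8×478 = 6896
ΔH = Σ(broken) − Σ(formed) = (5069 + 2D) − (6896) = −1827 + 2D
Setting this equal to −1123 kJ gives 2D = 704, so D = 352 kJ/mol.

D(C-O) ≈ 352 kJ/mol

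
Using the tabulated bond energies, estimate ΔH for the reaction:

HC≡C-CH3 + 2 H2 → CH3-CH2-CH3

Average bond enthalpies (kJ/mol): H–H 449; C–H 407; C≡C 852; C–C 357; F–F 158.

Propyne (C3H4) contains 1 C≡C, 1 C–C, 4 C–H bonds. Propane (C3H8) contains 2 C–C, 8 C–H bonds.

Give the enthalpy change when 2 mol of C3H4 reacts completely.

ΔH = −470 kJ

Bonds broken (reactants):
  C≡C: 1 × 852 = 852
  C–C: 1 × 357 = 357
  C–H: 4 × 407 = 1628
  H–H: 2 × 449 = 898
  Σ(broken) = 3735 kJ
Bonds formed (products):
  C–C: 2 × 357 = 714
  C–H: 8 × 407 = 3256
  Σ(formed) = 3970 kJ
ΔH = Σ(broken) − Σ(formed) = 3735 − 3970 = −235 kJ
For 2× the reaction as written: 2 × (−235) = −470 kJ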